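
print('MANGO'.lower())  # mango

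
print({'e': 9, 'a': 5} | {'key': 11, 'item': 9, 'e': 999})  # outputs {'e': 999, 'a': 5, 'key': 11, 'item': 9}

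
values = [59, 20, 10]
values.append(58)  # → [59, 20, 10, 58]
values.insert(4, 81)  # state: [59, 20, 10, 58, 81]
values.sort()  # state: [10, 20, 58, 59, 81]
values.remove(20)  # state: [10, 58, 59, 81]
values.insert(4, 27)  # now [10, 58, 59, 81, 27]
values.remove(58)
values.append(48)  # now [10, 59, 81, 27, 48]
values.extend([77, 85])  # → [10, 59, 81, 27, 48, 77, 85]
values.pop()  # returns 85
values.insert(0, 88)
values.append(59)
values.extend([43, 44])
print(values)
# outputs [88, 10, 59, 81, 27, 48, 77, 59, 43, 44]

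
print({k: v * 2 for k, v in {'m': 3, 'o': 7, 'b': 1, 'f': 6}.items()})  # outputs {'m': 6, 'o': 14, 'b': 2, 'f': 12}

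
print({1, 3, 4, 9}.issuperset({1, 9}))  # True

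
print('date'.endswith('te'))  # True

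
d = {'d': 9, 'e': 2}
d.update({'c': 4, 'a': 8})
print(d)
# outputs {'d': 9, 'e': 2, 'c': 4, 'a': 8}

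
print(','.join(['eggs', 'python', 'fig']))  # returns eggs,python,fig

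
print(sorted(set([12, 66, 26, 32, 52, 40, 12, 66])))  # [12, 26, 32, 40, 52, 66]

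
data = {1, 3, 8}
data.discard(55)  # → {1, 3, 8}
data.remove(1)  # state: {3, 8}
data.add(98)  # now {3, 8, 98}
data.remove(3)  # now {8, 98}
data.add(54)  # {8, 54, 98}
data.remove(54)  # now {8, 98}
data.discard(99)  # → {8, 98}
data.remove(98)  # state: {8}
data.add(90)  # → {8, 90}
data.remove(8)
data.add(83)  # {83, 90}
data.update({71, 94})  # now {71, 83, 90, 94}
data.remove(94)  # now {71, 83, 90}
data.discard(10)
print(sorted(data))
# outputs [71, 83, 90]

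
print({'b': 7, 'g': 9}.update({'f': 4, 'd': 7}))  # None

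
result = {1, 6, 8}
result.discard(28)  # {1, 6, 8}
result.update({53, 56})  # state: {1, 6, 8, 53, 56}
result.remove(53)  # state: {1, 6, 8, 56}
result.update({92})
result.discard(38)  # {1, 6, 8, 56, 92}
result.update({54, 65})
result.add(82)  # {1, 6, 8, 54, 56, 65, 82, 92}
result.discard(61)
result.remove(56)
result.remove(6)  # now {1, 8, 54, 65, 82, 92}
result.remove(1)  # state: {8, 54, 65, 82, 92}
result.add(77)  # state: {8, 54, 65, 77, 82, 92}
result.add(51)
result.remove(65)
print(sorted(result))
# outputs [8, 51, 54, 77, 82, 92]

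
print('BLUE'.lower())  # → blue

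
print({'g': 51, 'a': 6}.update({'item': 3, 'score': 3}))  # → None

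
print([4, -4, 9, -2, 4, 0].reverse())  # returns None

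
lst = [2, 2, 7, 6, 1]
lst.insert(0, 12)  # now [12, 2, 2, 7, 6, 1]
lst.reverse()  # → [1, 6, 7, 2, 2, 12]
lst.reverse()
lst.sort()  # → [1, 2, 2, 6, 7, 12]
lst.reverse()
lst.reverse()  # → [1, 2, 2, 6, 7, 12]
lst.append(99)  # [1, 2, 2, 6, 7, 12, 99]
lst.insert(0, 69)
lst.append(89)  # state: [69, 1, 2, 2, 6, 7, 12, 99, 89]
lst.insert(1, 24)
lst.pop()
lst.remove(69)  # [24, 1, 2, 2, 6, 7, 12, 99]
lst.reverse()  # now [99, 12, 7, 6, 2, 2, 1, 24]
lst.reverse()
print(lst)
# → [24, 1, 2, 2, 6, 7, 12, 99]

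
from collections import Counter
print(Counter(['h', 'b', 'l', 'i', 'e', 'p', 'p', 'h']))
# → Counter({'h': 2, 'p': 2, 'b': 1, 'l': 1, 'i': 1, 'e': 1})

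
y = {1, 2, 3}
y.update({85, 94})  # {1, 2, 3, 85, 94}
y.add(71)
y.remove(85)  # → {1, 2, 3, 71, 94}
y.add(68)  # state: {1, 2, 3, 68, 71, 94}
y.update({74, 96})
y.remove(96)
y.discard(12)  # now {1, 2, 3, 68, 71, 74, 94}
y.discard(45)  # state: {1, 2, 3, 68, 71, 74, 94}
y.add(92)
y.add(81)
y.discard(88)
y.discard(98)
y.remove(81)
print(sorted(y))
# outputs [1, 2, 3, 68, 71, 74, 92, 94]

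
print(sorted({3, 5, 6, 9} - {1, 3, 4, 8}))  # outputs [5, 6, 9]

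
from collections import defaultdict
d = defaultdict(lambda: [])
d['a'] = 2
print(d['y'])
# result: []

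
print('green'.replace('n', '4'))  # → gree4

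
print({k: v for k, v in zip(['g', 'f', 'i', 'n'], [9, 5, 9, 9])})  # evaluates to {'g': 9, 'f': 5, 'i': 9, 'n': 9}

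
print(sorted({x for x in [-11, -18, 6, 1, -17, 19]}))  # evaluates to [-18, -17, -11, 1, 6, 19]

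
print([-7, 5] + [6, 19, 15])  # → [-7, 5, 6, 19, 15]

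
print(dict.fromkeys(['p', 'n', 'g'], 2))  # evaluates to {'p': 2, 'n': 2, 'g': 2}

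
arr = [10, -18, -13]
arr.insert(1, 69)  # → [10, 69, -18, -13]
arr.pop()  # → -13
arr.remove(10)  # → [69, -18]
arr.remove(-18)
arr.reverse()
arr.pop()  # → 69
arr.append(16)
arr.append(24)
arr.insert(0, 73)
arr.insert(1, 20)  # [73, 20, 16, 24]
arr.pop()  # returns 24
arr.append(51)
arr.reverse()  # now [51, 16, 20, 73]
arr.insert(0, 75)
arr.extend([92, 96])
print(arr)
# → [75, 51, 16, 20, 73, 92, 96]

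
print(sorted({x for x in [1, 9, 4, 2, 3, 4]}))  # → [1, 2, 3, 4, 9]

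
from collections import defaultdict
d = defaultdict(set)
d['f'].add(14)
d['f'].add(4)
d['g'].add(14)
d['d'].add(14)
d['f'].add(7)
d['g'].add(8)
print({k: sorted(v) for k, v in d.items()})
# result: {'f': [4, 7, 14], 'g': [8, 14], 'd': [14]}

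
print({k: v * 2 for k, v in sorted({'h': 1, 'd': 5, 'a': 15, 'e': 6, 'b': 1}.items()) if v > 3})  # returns {'a': 30, 'd': 10, 'e': 12}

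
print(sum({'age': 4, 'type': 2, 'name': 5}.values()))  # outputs 11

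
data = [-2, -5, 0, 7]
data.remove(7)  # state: [-2, -5, 0]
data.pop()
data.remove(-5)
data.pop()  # -2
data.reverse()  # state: []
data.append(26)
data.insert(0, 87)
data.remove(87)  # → [26]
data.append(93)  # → [26, 93]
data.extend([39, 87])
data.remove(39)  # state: [26, 93, 87]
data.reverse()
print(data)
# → [87, 93, 26]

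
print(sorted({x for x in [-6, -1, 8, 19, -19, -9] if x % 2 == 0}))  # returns [-6, 8]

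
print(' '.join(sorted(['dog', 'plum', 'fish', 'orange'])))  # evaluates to dog fish orange plum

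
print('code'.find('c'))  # 0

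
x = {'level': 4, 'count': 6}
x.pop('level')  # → 4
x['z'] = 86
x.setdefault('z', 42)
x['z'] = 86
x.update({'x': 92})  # {'count': 6, 'z': 86, 'x': 92}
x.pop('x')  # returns 92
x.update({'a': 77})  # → {'count': 6, 'z': 86, 'a': 77}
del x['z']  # {'count': 6, 'a': 77}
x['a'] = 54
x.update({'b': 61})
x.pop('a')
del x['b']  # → {'count': 6}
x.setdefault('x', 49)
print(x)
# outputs {'count': 6, 'x': 49}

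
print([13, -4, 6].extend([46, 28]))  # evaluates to None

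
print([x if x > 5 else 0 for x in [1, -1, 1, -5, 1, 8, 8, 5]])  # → [0, 0, 0, 0, 0, 8, 8, 0]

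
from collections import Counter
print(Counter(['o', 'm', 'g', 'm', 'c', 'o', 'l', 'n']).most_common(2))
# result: [('o', 2), ('m', 2)]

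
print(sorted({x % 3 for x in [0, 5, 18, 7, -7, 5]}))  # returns [0, 1, 2]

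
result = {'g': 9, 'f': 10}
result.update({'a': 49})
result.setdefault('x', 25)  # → 25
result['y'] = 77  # {'g': 9, 'f': 10, 'a': 49, 'x': 25, 'y': 77}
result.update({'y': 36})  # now {'g': 9, 'f': 10, 'a': 49, 'x': 25, 'y': 36}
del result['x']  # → {'g': 9, 'f': 10, 'a': 49, 'y': 36}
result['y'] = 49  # {'g': 9, 'f': 10, 'a': 49, 'y': 49}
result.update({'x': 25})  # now {'g': 9, 'f': 10, 'a': 49, 'y': 49, 'x': 25}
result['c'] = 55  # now {'g': 9, 'f': 10, 'a': 49, 'y': 49, 'x': 25, 'c': 55}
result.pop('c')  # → 55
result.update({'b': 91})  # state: {'g': 9, 'f': 10, 'a': 49, 'y': 49, 'x': 25, 'b': 91}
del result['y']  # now {'g': 9, 'f': 10, 'a': 49, 'x': 25, 'b': 91}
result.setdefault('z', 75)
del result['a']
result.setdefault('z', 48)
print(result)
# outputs {'g': 9, 'f': 10, 'x': 25, 'b': 91, 'z': 75}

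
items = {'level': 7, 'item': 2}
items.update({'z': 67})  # {'level': 7, 'item': 2, 'z': 67}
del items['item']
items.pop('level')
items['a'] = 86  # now {'z': 67, 'a': 86}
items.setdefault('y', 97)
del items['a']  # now {'z': 67, 'y': 97}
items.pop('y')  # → 97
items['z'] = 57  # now {'z': 57}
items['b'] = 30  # {'z': 57, 'b': 30}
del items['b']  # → {'z': 57}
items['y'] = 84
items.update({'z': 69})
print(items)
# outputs {'z': 69, 'y': 84}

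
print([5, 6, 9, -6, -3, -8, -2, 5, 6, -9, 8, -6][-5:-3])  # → [5, 6]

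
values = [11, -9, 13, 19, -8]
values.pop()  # -8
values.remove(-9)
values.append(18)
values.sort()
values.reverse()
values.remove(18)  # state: [19, 13, 11]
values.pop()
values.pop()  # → 13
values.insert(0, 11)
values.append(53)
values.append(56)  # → [11, 19, 53, 56]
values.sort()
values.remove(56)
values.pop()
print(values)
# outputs [11, 19]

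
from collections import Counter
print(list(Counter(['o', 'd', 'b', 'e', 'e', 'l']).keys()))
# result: ['o', 'd', 'b', 'e', 'l']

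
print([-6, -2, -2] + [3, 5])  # [-6, -2, -2, 3, 5]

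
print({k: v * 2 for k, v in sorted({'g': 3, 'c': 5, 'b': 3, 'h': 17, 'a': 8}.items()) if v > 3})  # {'a': 16, 'c': 10, 'h': 34}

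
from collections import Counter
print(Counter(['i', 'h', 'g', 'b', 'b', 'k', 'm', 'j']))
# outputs Counter({'b': 2, 'i': 1, 'h': 1, 'g': 1, 'k': 1, 'm': 1, 'j': 1})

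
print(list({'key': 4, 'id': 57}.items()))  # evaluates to [('key', 4), ('id', 57)]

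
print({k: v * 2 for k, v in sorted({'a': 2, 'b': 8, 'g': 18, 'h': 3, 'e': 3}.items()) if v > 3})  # {'b': 16, 'g': 36}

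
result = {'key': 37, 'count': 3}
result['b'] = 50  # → {'key': 37, 'count': 3, 'b': 50}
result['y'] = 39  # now {'key': 37, 'count': 3, 'b': 50, 'y': 39}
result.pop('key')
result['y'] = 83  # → {'count': 3, 'b': 50, 'y': 83}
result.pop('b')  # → 50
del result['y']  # {'count': 3}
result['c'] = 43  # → {'count': 3, 'c': 43}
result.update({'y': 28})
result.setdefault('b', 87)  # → 87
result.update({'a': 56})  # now {'count': 3, 'c': 43, 'y': 28, 'b': 87, 'a': 56}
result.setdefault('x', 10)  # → 10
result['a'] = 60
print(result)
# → {'count': 3, 'c': 43, 'y': 28, 'b': 87, 'a': 60, 'x': 10}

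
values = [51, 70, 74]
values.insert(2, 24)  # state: [51, 70, 24, 74]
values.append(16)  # [51, 70, 24, 74, 16]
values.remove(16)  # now [51, 70, 24, 74]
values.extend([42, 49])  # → [51, 70, 24, 74, 42, 49]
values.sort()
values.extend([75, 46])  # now [24, 42, 49, 51, 70, 74, 75, 46]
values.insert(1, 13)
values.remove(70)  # [24, 13, 42, 49, 51, 74, 75, 46]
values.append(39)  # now [24, 13, 42, 49, 51, 74, 75, 46, 39]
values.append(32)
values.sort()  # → [13, 24, 32, 39, 42, 46, 49, 51, 74, 75]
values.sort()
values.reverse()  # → [75, 74, 51, 49, 46, 42, 39, 32, 24, 13]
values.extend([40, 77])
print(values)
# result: [75, 74, 51, 49, 46, 42, 39, 32, 24, 13, 40, 77]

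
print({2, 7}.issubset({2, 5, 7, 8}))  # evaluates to True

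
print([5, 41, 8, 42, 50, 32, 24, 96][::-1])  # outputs [96, 24, 32, 50, 42, 8, 41, 5]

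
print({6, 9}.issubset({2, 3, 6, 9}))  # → True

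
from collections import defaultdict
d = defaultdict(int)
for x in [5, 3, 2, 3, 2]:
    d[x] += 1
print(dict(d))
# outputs {5: 1, 3: 2, 2: 2}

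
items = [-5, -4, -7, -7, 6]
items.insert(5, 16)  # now [-5, -4, -7, -7, 6, 16]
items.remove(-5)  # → [-4, -7, -7, 6, 16]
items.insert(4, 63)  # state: [-4, -7, -7, 6, 63, 16]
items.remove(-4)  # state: [-7, -7, 6, 63, 16]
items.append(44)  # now [-7, -7, 6, 63, 16, 44]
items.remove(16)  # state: [-7, -7, 6, 63, 44]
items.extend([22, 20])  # [-7, -7, 6, 63, 44, 22, 20]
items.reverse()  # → [20, 22, 44, 63, 6, -7, -7]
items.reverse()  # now [-7, -7, 6, 63, 44, 22, 20]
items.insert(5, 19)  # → [-7, -7, 6, 63, 44, 19, 22, 20]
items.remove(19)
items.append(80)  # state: [-7, -7, 6, 63, 44, 22, 20, 80]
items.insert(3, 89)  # [-7, -7, 6, 89, 63, 44, 22, 20, 80]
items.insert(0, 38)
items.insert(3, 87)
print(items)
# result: [38, -7, -7, 87, 6, 89, 63, 44, 22, 20, 80]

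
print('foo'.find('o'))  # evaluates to 1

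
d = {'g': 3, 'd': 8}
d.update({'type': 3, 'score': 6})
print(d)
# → {'g': 3, 'd': 8, 'type': 3, 'score': 6}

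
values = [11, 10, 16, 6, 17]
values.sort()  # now [6, 10, 11, 16, 17]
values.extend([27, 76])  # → [6, 10, 11, 16, 17, 27, 76]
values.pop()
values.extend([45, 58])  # [6, 10, 11, 16, 17, 27, 45, 58]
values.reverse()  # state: [58, 45, 27, 17, 16, 11, 10, 6]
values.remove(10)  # [58, 45, 27, 17, 16, 11, 6]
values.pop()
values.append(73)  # [58, 45, 27, 17, 16, 11, 73]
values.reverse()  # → [73, 11, 16, 17, 27, 45, 58]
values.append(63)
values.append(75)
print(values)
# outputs [73, 11, 16, 17, 27, 45, 58, 63, 75]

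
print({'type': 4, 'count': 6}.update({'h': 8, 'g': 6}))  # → None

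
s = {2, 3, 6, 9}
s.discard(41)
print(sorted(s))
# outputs [2, 3, 6, 9]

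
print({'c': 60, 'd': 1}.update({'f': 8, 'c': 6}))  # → None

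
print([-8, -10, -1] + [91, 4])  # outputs [-8, -10, -1, 91, 4]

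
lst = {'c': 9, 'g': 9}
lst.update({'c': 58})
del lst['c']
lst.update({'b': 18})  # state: {'g': 9, 'b': 18}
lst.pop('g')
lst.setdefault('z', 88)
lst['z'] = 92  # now {'b': 18, 'z': 92}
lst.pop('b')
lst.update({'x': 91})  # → {'z': 92, 'x': 91}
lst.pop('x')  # 91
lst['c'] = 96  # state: {'z': 92, 'c': 96}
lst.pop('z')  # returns 92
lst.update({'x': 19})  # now {'c': 96, 'x': 19}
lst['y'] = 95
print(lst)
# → {'c': 96, 'x': 19, 'y': 95}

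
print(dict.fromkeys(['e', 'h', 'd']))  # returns {'e': None, 'h': None, 'd': None}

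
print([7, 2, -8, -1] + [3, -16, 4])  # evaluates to [7, 2, -8, -1, 3, -16, 4]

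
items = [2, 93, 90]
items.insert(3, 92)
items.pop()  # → 92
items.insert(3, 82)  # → [2, 93, 90, 82]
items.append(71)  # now [2, 93, 90, 82, 71]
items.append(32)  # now [2, 93, 90, 82, 71, 32]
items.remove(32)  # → [2, 93, 90, 82, 71]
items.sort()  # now [2, 71, 82, 90, 93]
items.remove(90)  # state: [2, 71, 82, 93]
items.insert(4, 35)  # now [2, 71, 82, 93, 35]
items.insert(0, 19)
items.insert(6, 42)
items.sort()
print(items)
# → [2, 19, 35, 42, 71, 82, 93]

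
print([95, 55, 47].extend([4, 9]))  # None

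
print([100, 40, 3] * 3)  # [100, 40, 3, 100, 40, 3, 100, 40, 3]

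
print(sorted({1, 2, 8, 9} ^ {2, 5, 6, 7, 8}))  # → [1, 5, 6, 7, 9]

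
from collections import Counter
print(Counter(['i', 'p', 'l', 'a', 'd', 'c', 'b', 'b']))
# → Counter({'b': 2, 'i': 1, 'p': 1, 'l': 1, 'a': 1, 'd': 1, 'c': 1})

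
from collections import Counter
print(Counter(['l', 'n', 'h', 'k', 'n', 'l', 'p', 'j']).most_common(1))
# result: [('l', 2)]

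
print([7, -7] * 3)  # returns [7, -7, 7, -7, 7, -7]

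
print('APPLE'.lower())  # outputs apple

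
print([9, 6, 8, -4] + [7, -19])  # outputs [9, 6, 8, -4, 7, -19]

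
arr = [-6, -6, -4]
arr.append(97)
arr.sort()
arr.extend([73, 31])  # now [-6, -6, -4, 97, 73, 31]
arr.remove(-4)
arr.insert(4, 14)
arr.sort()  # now [-6, -6, 14, 31, 73, 97]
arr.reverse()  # [97, 73, 31, 14, -6, -6]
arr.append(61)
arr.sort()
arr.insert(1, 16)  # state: [-6, 16, -6, 14, 31, 61, 73, 97]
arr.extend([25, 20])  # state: [-6, 16, -6, 14, 31, 61, 73, 97, 25, 20]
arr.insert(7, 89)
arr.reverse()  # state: [20, 25, 97, 89, 73, 61, 31, 14, -6, 16, -6]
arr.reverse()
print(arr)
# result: [-6, 16, -6, 14, 31, 61, 73, 89, 97, 25, 20]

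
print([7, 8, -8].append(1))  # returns None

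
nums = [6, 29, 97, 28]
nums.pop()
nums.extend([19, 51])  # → [6, 29, 97, 19, 51]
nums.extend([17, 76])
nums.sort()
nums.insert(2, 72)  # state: [6, 17, 72, 19, 29, 51, 76, 97]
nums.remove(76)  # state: [6, 17, 72, 19, 29, 51, 97]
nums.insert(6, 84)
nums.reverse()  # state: [97, 84, 51, 29, 19, 72, 17, 6]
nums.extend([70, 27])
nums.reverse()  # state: [27, 70, 6, 17, 72, 19, 29, 51, 84, 97]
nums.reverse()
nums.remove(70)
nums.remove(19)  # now [97, 84, 51, 29, 72, 17, 6, 27]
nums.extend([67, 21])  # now [97, 84, 51, 29, 72, 17, 6, 27, 67, 21]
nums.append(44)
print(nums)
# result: [97, 84, 51, 29, 72, 17, 6, 27, 67, 21, 44]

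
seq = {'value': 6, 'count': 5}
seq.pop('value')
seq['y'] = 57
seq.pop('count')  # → 5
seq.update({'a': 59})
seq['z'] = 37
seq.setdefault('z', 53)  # 37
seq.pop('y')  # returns 57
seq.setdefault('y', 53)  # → 53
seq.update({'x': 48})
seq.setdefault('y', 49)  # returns 53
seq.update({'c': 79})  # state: {'a': 59, 'z': 37, 'y': 53, 'x': 48, 'c': 79}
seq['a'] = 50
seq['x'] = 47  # {'a': 50, 'z': 37, 'y': 53, 'x': 47, 'c': 79}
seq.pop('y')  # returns 53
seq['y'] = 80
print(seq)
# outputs {'a': 50, 'z': 37, 'x': 47, 'c': 79, 'y': 80}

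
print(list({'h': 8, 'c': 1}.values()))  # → [8, 1]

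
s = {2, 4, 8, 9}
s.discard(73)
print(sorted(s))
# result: [2, 4, 8, 9]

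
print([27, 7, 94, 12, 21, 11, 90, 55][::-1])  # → [55, 90, 11, 21, 12, 94, 7, 27]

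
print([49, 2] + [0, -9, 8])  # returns [49, 2, 0, -9, 8]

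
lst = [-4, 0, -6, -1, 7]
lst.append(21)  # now [-4, 0, -6, -1, 7, 21]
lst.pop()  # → 21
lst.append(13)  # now [-4, 0, -6, -1, 7, 13]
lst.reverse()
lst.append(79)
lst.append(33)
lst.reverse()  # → [33, 79, -4, 0, -6, -1, 7, 13]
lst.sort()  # [-6, -4, -1, 0, 7, 13, 33, 79]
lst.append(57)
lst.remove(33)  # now [-6, -4, -1, 0, 7, 13, 79, 57]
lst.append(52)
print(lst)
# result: [-6, -4, -1, 0, 7, 13, 79, 57, 52]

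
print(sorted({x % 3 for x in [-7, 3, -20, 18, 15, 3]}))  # [0, 1, 2]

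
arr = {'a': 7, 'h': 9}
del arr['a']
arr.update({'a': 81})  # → {'h': 9, 'a': 81}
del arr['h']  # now {'a': 81}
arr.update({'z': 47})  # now {'a': 81, 'z': 47}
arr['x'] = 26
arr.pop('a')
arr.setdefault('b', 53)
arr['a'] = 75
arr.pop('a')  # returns 75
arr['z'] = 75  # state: {'z': 75, 'x': 26, 'b': 53}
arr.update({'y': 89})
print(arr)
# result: {'z': 75, 'x': 26, 'b': 53, 'y': 89}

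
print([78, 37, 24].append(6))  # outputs None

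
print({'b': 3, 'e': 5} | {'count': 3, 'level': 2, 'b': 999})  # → {'b': 999, 'e': 5, 'count': 3, 'level': 2}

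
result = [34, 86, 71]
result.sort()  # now [34, 71, 86]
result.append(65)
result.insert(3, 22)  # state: [34, 71, 86, 22, 65]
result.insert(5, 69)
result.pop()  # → 69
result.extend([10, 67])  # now [34, 71, 86, 22, 65, 10, 67]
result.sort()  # [10, 22, 34, 65, 67, 71, 86]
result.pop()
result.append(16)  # [10, 22, 34, 65, 67, 71, 16]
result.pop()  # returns 16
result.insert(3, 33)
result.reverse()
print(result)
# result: [71, 67, 65, 33, 34, 22, 10]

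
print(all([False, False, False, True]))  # False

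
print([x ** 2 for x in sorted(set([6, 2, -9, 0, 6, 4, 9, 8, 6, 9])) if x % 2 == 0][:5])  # [0, 4, 16, 36, 64]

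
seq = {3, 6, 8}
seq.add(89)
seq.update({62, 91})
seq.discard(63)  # {3, 6, 8, 62, 89, 91}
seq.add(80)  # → {3, 6, 8, 62, 80, 89, 91}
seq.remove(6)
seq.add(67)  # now {3, 8, 62, 67, 80, 89, 91}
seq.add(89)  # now {3, 8, 62, 67, 80, 89, 91}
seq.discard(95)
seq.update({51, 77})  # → {3, 8, 51, 62, 67, 77, 80, 89, 91}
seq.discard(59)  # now {3, 8, 51, 62, 67, 77, 80, 89, 91}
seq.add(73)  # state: {3, 8, 51, 62, 67, 73, 77, 80, 89, 91}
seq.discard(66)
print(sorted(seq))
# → [3, 8, 51, 62, 67, 73, 77, 80, 89, 91]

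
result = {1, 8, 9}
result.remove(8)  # {1, 9}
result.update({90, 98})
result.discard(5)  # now {1, 9, 90, 98}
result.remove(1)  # {9, 90, 98}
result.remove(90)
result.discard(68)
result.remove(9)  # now {98}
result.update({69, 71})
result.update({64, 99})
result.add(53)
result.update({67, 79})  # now {53, 64, 67, 69, 71, 79, 98, 99}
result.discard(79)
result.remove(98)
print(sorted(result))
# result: [53, 64, 67, 69, 71, 99]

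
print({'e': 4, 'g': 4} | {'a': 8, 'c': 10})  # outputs {'e': 4, 'g': 4, 'a': 8, 'c': 10}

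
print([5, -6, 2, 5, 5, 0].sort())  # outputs None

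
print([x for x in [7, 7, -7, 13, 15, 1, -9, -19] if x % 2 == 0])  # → []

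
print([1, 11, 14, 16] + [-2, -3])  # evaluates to [1, 11, 14, 16, -2, -3]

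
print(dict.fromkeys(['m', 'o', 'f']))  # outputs {'m': None, 'o': None, 'f': None}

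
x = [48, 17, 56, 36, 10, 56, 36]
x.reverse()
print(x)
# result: [36, 56, 10, 36, 56, 17, 48]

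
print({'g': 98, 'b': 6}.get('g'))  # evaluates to 98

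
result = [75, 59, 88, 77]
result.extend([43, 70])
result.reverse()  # [70, 43, 77, 88, 59, 75]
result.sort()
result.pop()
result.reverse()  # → [77, 75, 70, 59, 43]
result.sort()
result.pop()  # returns 77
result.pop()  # 75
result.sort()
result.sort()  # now [43, 59, 70]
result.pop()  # 70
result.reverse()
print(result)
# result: [59, 43]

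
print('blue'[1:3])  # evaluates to lu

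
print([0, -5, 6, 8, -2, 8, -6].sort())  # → None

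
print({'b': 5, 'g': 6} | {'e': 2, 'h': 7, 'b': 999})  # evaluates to {'b': 999, 'g': 6, 'e': 2, 'h': 7}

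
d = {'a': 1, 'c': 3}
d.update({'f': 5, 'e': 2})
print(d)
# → {'a': 1, 'c': 3, 'f': 5, 'e': 2}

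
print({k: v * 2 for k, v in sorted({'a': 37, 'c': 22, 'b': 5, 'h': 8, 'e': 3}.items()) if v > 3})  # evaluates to {'a': 74, 'b': 10, 'c': 44, 'h': 16}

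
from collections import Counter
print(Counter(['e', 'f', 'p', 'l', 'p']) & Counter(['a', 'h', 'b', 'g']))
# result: Counter()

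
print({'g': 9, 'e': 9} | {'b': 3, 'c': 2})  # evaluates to {'g': 9, 'e': 9, 'b': 3, 'c': 2}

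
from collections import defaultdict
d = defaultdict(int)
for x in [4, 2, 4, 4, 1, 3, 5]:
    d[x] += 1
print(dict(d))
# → {4: 3, 2: 1, 1: 1, 3: 1, 5: 1}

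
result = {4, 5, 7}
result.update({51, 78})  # {4, 5, 7, 51, 78}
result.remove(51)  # {4, 5, 7, 78}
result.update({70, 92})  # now {4, 5, 7, 70, 78, 92}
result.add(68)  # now {4, 5, 7, 68, 70, 78, 92}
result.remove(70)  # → {4, 5, 7, 68, 78, 92}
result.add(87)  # {4, 5, 7, 68, 78, 87, 92}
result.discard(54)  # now {4, 5, 7, 68, 78, 87, 92}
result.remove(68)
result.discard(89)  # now {4, 5, 7, 78, 87, 92}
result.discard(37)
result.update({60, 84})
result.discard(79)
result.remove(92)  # {4, 5, 7, 60, 78, 84, 87}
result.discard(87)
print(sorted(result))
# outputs [4, 5, 7, 60, 78, 84]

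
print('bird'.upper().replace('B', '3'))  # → 3IRD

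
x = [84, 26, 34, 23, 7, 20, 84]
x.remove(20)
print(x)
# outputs [84, 26, 34, 23, 7, 84]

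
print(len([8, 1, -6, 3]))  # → 4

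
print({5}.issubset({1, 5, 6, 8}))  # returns True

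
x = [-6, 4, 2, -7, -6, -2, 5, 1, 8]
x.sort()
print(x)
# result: [-7, -6, -6, -2, 1, 2, 4, 5, 8]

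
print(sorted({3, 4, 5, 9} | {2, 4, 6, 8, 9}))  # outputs [2, 3, 4, 5, 6, 8, 9]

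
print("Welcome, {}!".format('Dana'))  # Welcome, Dana!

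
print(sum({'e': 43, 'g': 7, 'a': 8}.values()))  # 58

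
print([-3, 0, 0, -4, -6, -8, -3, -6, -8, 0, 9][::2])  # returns [-3, 0, -6, -3, -8, 9]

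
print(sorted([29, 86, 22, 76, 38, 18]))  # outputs [18, 22, 29, 38, 76, 86]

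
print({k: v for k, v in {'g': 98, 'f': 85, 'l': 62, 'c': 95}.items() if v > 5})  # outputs {'g': 98, 'f': 85, 'l': 62, 'c': 95}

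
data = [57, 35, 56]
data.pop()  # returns 56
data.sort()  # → [35, 57]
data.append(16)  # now [35, 57, 16]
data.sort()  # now [16, 35, 57]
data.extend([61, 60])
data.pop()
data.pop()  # 61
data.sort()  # [16, 35, 57]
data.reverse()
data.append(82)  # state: [57, 35, 16, 82]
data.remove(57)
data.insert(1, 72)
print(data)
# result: [35, 72, 16, 82]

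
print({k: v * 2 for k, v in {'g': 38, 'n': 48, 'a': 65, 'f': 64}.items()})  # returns {'g': 76, 'n': 96, 'a': 130, 'f': 128}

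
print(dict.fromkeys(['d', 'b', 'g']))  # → {'d': None, 'b': None, 'g': None}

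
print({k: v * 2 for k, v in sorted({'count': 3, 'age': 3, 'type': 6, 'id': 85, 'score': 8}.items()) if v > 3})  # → {'id': 170, 'score': 16, 'type': 12}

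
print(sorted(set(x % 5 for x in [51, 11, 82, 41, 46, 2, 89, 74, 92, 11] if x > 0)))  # [1, 2, 4]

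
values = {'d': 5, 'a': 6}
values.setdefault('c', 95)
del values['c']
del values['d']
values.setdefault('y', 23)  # 23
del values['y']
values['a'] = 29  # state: {'a': 29}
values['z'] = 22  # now {'a': 29, 'z': 22}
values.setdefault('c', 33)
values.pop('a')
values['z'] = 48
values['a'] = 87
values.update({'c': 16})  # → {'z': 48, 'c': 16, 'a': 87}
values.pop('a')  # 87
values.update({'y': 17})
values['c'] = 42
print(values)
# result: {'z': 48, 'c': 42, 'y': 17}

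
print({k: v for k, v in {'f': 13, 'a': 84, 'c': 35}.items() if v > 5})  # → {'f': 13, 'a': 84, 'c': 35}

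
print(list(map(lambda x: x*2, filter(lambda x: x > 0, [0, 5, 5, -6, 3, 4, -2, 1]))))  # [10, 10, 6, 8, 2]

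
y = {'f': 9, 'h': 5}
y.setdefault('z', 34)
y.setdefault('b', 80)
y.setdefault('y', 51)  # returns 51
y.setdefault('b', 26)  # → 80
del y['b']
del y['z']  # {'f': 9, 'h': 5, 'y': 51}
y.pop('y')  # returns 51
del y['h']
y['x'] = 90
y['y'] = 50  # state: {'f': 9, 'x': 90, 'y': 50}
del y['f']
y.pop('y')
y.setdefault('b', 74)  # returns 74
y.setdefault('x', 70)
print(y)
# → {'x': 90, 'b': 74}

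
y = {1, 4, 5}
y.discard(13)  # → {1, 4, 5}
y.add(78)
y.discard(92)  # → {1, 4, 5, 78}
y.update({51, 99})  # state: {1, 4, 5, 51, 78, 99}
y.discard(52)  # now {1, 4, 5, 51, 78, 99}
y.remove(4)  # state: {1, 5, 51, 78, 99}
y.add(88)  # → {1, 5, 51, 78, 88, 99}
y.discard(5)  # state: {1, 51, 78, 88, 99}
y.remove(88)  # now {1, 51, 78, 99}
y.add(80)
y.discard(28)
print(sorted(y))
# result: [1, 51, 78, 80, 99]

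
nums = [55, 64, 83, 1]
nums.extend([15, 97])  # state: [55, 64, 83, 1, 15, 97]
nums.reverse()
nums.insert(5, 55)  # [97, 15, 1, 83, 64, 55, 55]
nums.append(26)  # [97, 15, 1, 83, 64, 55, 55, 26]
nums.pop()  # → 26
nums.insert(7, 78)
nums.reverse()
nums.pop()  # 97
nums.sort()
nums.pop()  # 83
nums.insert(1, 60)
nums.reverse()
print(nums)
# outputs [78, 64, 55, 55, 15, 60, 1]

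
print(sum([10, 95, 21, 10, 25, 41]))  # 202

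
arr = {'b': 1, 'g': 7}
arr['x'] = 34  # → {'b': 1, 'g': 7, 'x': 34}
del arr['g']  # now {'b': 1, 'x': 34}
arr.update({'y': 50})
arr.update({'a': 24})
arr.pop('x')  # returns 34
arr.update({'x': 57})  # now {'b': 1, 'y': 50, 'a': 24, 'x': 57}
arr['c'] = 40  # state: {'b': 1, 'y': 50, 'a': 24, 'x': 57, 'c': 40}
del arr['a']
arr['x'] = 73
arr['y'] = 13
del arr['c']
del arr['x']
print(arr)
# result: {'b': 1, 'y': 13}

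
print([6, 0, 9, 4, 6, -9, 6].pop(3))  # 4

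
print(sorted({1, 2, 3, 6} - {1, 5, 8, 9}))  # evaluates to [2, 3, 6]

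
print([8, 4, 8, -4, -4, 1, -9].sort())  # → None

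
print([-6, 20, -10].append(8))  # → None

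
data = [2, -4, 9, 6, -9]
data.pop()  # -9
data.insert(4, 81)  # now [2, -4, 9, 6, 81]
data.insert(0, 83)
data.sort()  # [-4, 2, 6, 9, 81, 83]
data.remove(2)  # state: [-4, 6, 9, 81, 83]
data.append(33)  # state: [-4, 6, 9, 81, 83, 33]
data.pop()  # 33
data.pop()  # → 83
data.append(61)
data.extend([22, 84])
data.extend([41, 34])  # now [-4, 6, 9, 81, 61, 22, 84, 41, 34]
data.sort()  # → [-4, 6, 9, 22, 34, 41, 61, 81, 84]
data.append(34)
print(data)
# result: [-4, 6, 9, 22, 34, 41, 61, 81, 84, 34]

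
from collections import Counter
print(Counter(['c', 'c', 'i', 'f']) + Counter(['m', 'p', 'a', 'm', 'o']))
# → Counter({'c': 2, 'm': 2, 'i': 1, 'f': 1, 'p': 1, 'a': 1, 'o': 1})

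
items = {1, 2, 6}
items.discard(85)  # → {1, 2, 6}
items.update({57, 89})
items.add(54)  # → {1, 2, 6, 54, 57, 89}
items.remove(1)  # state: {2, 6, 54, 57, 89}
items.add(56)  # {2, 6, 54, 56, 57, 89}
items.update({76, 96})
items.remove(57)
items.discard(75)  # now {2, 6, 54, 56, 76, 89, 96}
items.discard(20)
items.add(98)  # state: {2, 6, 54, 56, 76, 89, 96, 98}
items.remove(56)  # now {2, 6, 54, 76, 89, 96, 98}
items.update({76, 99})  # {2, 6, 54, 76, 89, 96, 98, 99}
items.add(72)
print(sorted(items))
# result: [2, 6, 54, 72, 76, 89, 96, 98, 99]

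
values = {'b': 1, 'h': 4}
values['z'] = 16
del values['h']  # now {'b': 1, 'z': 16}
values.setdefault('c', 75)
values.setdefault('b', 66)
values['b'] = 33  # {'b': 33, 'z': 16, 'c': 75}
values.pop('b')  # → 33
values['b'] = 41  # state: {'z': 16, 'c': 75, 'b': 41}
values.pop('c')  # 75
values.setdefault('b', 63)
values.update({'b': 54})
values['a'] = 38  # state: {'z': 16, 'b': 54, 'a': 38}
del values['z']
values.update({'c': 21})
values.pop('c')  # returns 21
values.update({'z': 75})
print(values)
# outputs {'b': 54, 'a': 38, 'z': 75}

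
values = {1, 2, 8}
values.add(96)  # {1, 2, 8, 96}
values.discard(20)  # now {1, 2, 8, 96}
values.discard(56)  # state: {1, 2, 8, 96}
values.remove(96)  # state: {1, 2, 8}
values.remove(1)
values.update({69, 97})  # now {2, 8, 69, 97}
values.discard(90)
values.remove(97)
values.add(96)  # {2, 8, 69, 96}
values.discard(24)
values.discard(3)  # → {2, 8, 69, 96}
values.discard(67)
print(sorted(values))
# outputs [2, 8, 69, 96]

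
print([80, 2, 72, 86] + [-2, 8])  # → [80, 2, 72, 86, -2, 8]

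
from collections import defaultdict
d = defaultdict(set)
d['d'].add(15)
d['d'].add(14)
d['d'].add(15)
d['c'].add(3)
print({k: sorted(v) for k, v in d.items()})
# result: {'d': [14, 15], 'c': [3]}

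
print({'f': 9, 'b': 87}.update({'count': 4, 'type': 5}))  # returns None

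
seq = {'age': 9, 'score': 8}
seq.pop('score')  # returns 8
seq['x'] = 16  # {'age': 9, 'x': 16}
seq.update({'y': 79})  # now {'age': 9, 'x': 16, 'y': 79}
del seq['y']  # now {'age': 9, 'x': 16}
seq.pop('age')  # 9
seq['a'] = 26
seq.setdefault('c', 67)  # 67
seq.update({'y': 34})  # {'x': 16, 'a': 26, 'c': 67, 'y': 34}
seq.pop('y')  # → 34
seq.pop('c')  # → 67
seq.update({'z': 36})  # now {'x': 16, 'a': 26, 'z': 36}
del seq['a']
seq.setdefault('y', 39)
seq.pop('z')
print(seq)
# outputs {'x': 16, 'y': 39}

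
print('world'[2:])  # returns rld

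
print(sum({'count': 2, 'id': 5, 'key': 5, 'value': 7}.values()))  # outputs 19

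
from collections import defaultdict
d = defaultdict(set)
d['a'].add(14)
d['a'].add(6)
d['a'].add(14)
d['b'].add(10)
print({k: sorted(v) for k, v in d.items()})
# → {'a': [6, 14], 'b': [10]}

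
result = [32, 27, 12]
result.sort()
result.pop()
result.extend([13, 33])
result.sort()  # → [12, 13, 27, 33]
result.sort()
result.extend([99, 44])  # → [12, 13, 27, 33, 99, 44]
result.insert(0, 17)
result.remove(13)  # [17, 12, 27, 33, 99, 44]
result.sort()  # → [12, 17, 27, 33, 44, 99]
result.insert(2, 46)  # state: [12, 17, 46, 27, 33, 44, 99]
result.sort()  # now [12, 17, 27, 33, 44, 46, 99]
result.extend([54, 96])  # [12, 17, 27, 33, 44, 46, 99, 54, 96]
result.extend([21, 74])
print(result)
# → [12, 17, 27, 33, 44, 46, 99, 54, 96, 21, 74]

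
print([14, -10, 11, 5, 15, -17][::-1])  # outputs [-17, 15, 5, 11, -10, 14]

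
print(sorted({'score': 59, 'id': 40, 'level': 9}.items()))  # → [('id', 40), ('level', 9), ('score', 59)]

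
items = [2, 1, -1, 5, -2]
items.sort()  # [-2, -1, 1, 2, 5]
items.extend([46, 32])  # [-2, -1, 1, 2, 5, 46, 32]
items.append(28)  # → [-2, -1, 1, 2, 5, 46, 32, 28]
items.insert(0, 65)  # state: [65, -2, -1, 1, 2, 5, 46, 32, 28]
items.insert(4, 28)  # [65, -2, -1, 1, 28, 2, 5, 46, 32, 28]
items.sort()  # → [-2, -1, 1, 2, 5, 28, 28, 32, 46, 65]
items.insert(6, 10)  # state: [-2, -1, 1, 2, 5, 28, 10, 28, 32, 46, 65]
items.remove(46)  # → [-2, -1, 1, 2, 5, 28, 10, 28, 32, 65]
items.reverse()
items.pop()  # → -2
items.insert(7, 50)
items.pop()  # -1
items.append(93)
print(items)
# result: [65, 32, 28, 10, 28, 5, 2, 50, 1, 93]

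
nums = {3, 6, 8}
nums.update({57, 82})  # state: {3, 6, 8, 57, 82}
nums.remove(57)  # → {3, 6, 8, 82}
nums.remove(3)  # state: {6, 8, 82}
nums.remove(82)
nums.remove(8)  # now {6}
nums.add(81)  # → {6, 81}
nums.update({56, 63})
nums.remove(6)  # {56, 63, 81}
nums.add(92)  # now {56, 63, 81, 92}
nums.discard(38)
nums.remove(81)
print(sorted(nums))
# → [56, 63, 92]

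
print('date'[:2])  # da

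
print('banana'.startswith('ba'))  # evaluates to True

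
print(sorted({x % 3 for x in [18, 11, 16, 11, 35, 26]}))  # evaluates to [0, 1, 2]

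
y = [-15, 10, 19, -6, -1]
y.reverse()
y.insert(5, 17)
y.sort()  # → [-15, -6, -1, 10, 17, 19]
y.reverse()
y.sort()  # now [-15, -6, -1, 10, 17, 19]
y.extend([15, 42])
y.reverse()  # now [42, 15, 19, 17, 10, -1, -6, -15]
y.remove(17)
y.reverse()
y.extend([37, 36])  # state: [-15, -6, -1, 10, 19, 15, 42, 37, 36]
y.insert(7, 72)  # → [-15, -6, -1, 10, 19, 15, 42, 72, 37, 36]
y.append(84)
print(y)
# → [-15, -6, -1, 10, 19, 15, 42, 72, 37, 36, 84]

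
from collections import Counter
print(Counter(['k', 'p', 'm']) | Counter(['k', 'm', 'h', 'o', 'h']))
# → Counter({'h': 2, 'k': 1, 'p': 1, 'm': 1, 'o': 1})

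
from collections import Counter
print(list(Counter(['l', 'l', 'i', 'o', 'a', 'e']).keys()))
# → ['l', 'i', 'o', 'a', 'e']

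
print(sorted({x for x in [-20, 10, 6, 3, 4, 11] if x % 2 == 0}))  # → [-20, 4, 6, 10]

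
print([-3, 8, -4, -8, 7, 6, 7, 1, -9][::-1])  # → [-9, 1, 7, 6, 7, -8, -4, 8, -3]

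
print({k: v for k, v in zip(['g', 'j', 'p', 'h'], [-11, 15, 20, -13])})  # {'g': -11, 'j': 15, 'p': 20, 'h': -13}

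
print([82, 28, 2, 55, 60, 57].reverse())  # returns None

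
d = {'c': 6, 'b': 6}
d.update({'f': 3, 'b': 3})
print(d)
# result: {'c': 6, 'b': 3, 'f': 3}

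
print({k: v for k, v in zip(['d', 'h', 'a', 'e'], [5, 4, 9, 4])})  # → {'d': 5, 'h': 4, 'a': 9, 'e': 4}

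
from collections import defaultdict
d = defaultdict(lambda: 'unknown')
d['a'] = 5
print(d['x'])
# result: unknown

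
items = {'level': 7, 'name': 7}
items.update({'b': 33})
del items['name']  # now {'level': 7, 'b': 33}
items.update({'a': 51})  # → {'level': 7, 'b': 33, 'a': 51}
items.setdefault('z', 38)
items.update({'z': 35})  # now {'level': 7, 'b': 33, 'a': 51, 'z': 35}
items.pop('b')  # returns 33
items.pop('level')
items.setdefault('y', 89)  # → 89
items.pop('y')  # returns 89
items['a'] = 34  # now {'a': 34, 'z': 35}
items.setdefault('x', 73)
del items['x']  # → {'a': 34, 'z': 35}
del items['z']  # {'a': 34}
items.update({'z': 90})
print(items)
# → {'a': 34, 'z': 90}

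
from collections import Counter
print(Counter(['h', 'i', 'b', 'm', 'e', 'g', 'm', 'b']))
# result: Counter({'b': 2, 'm': 2, 'h': 1, 'i': 1, 'e': 1, 'g': 1})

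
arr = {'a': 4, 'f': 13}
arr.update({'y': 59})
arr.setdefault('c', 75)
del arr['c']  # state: {'a': 4, 'f': 13, 'y': 59}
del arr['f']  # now {'a': 4, 'y': 59}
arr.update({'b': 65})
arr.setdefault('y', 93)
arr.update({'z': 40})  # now {'a': 4, 'y': 59, 'b': 65, 'z': 40}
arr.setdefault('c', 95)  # 95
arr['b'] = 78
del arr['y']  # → {'a': 4, 'b': 78, 'z': 40, 'c': 95}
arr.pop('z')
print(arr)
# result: {'a': 4, 'b': 78, 'c': 95}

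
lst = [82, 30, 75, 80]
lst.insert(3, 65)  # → [82, 30, 75, 65, 80]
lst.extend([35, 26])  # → [82, 30, 75, 65, 80, 35, 26]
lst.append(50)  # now [82, 30, 75, 65, 80, 35, 26, 50]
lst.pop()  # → 50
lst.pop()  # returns 26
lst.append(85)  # [82, 30, 75, 65, 80, 35, 85]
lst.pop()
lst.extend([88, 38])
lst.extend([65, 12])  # [82, 30, 75, 65, 80, 35, 88, 38, 65, 12]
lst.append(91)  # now [82, 30, 75, 65, 80, 35, 88, 38, 65, 12, 91]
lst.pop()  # 91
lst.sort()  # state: [12, 30, 35, 38, 65, 65, 75, 80, 82, 88]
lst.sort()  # [12, 30, 35, 38, 65, 65, 75, 80, 82, 88]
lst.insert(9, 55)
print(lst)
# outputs [12, 30, 35, 38, 65, 65, 75, 80, 82, 55, 88]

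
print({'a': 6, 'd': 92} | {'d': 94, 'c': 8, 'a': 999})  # {'a': 999, 'd': 94, 'c': 8}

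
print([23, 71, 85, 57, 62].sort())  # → None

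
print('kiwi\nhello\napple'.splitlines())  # ['kiwi', 'hello', 'apple']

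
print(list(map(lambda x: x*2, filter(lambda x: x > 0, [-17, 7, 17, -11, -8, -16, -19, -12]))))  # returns [14, 34]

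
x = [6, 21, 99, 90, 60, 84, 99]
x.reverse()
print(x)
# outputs [99, 84, 60, 90, 99, 21, 6]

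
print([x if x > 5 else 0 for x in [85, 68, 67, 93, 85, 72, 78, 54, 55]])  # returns [85, 68, 67, 93, 85, 72, 78, 54, 55]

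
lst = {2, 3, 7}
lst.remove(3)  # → {2, 7}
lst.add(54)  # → {2, 7, 54}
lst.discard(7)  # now {2, 54}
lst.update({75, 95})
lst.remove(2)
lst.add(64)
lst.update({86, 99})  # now {54, 64, 75, 86, 95, 99}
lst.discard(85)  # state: {54, 64, 75, 86, 95, 99}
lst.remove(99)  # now {54, 64, 75, 86, 95}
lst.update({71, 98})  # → {54, 64, 71, 75, 86, 95, 98}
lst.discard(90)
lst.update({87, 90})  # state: {54, 64, 71, 75, 86, 87, 90, 95, 98}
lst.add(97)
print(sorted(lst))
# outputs [54, 64, 71, 75, 86, 87, 90, 95, 97, 98]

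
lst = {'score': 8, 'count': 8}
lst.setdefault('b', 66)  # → 66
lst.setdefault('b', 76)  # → 66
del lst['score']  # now {'count': 8, 'b': 66}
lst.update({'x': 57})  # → {'count': 8, 'b': 66, 'x': 57}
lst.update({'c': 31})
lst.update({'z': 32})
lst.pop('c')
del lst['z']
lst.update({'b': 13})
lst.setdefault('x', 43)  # 57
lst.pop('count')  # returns 8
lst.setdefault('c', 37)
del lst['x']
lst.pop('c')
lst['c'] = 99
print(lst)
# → {'b': 13, 'c': 99}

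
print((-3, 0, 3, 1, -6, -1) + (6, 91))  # (-3, 0, 3, 1, -6, -1, 6, 91)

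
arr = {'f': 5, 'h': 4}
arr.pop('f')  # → 5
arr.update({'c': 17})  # {'h': 4, 'c': 17}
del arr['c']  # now {'h': 4}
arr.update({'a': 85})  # {'h': 4, 'a': 85}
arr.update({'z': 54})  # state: {'h': 4, 'a': 85, 'z': 54}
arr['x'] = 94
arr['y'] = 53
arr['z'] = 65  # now {'h': 4, 'a': 85, 'z': 65, 'x': 94, 'y': 53}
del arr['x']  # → {'h': 4, 'a': 85, 'z': 65, 'y': 53}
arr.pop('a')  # 85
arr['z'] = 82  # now {'h': 4, 'z': 82, 'y': 53}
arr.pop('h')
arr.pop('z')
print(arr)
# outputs {'y': 53}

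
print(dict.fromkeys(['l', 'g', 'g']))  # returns {'l': None, 'g': None}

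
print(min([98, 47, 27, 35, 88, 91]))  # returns 27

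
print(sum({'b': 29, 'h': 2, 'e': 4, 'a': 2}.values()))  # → 37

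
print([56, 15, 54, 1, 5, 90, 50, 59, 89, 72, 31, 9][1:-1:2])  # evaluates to [15, 1, 90, 59, 72]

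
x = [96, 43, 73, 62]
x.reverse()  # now [62, 73, 43, 96]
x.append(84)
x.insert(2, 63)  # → [62, 73, 63, 43, 96, 84]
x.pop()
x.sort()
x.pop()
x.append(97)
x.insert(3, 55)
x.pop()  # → 97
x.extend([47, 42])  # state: [43, 62, 63, 55, 73, 47, 42]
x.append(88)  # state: [43, 62, 63, 55, 73, 47, 42, 88]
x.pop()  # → 88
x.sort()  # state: [42, 43, 47, 55, 62, 63, 73]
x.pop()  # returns 73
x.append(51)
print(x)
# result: [42, 43, 47, 55, 62, 63, 51]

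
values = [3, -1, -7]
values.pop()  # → -7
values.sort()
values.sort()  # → [-1, 3]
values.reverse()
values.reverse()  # [-1, 3]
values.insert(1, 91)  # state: [-1, 91, 3]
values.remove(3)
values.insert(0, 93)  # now [93, -1, 91]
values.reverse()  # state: [91, -1, 93]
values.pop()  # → 93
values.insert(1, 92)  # [91, 92, -1]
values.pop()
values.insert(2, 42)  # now [91, 92, 42]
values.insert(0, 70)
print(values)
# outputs [70, 91, 92, 42]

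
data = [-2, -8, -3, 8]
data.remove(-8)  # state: [-2, -3, 8]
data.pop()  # 8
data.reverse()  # [-3, -2]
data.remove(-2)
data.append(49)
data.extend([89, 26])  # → [-3, 49, 89, 26]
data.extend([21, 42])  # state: [-3, 49, 89, 26, 21, 42]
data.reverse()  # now [42, 21, 26, 89, 49, -3]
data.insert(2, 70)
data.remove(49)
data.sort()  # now [-3, 21, 26, 42, 70, 89]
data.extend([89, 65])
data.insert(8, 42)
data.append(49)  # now [-3, 21, 26, 42, 70, 89, 89, 65, 42, 49]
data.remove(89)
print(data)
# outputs [-3, 21, 26, 42, 70, 89, 65, 42, 49]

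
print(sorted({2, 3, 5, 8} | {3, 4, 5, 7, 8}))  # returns [2, 3, 4, 5, 7, 8]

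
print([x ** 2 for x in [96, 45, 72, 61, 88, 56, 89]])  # [9216, 2025, 5184, 3721, 7744, 3136, 7921]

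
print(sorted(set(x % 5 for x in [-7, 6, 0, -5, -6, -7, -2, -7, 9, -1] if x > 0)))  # [1, 4]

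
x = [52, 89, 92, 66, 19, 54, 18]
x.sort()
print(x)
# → [18, 19, 52, 54, 66, 89, 92]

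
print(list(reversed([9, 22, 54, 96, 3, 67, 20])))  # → [20, 67, 3, 96, 54, 22, 9]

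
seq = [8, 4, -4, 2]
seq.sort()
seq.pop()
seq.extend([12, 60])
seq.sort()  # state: [-4, 2, 4, 12, 60]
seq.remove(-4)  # [2, 4, 12, 60]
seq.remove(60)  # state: [2, 4, 12]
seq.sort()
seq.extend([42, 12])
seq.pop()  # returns 12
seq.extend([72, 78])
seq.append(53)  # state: [2, 4, 12, 42, 72, 78, 53]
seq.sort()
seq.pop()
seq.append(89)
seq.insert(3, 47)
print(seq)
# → [2, 4, 12, 47, 42, 53, 72, 89]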